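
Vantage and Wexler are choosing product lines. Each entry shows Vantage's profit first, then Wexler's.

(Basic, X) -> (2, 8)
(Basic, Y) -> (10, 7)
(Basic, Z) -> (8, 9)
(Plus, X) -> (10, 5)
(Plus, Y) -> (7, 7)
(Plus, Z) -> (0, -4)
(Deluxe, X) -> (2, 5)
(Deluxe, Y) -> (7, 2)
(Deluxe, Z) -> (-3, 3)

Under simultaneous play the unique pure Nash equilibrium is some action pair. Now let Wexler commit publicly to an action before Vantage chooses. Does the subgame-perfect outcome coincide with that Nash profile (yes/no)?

yes

Backward induction with Wexler moving first.
- X: Vantage compares 2, 10, 2 and picks Plus; Wexler would get 5.
- Y: Vantage compares 10, 7, 7 and picks Basic; Wexler would get 7.
- Z: Vantage compares 8, 0, -3 and picks Basic; Wexler would get 9.
Wexler's induced payoffs are 5, 7, 9, so Wexler commits to Z. Subgame-perfect outcome: (Basic, Z) with payoffs (8, 9).
Now find the simultaneous Nash equilibrium.
Vantage's best replies: X→Plus; Y→Basic; Z→Basic.
Wexler's best replies: Basic→Z; Plus→Y; Deluxe→X.
Only (Basic, Z) has each player best-responding; Nash payoffs (8, 9).
Sequential outcome (Basic, Z) coincides with the Nash profile (Basic, Z).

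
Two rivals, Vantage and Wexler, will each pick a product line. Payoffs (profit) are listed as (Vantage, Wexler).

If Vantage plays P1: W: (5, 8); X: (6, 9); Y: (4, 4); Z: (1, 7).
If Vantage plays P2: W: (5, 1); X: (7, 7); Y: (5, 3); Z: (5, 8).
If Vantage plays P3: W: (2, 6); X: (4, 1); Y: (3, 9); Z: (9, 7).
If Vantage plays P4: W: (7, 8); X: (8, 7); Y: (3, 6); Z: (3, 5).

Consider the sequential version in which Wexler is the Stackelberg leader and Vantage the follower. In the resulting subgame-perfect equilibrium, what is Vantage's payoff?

Solve by backward induction (Wexler leads).
- W: Vantage compares 5, 5, 2, 7 and picks P4; Wexler would get 8.
- X: Vantage compares 6, 7, 4, 8 and picks P4; Wexler would get 7.
- Y: Vantage compares 4, 5, 3, 3 and picks P2; Wexler would get 3.
- Z: Vantage compares 1, 5, 9, 3 and picks P3; Wexler would get 7.
Among 8, 7, 3, 7, the best is 8 at W. Subgame-perfect outcome: (P4, W) with payoffs (7, 8).

7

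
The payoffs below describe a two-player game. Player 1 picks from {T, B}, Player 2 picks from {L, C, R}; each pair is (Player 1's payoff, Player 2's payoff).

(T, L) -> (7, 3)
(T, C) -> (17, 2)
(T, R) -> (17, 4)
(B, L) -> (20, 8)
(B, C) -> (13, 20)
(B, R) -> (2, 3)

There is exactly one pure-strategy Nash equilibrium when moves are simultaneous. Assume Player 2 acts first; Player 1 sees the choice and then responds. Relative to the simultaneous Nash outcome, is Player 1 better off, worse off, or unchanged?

Player 1 best-responds to each possible Player 2 move:
- L → Player 1 plays B (best of 7, 20); Player 2 gets 8.
- C → Player 1 plays T (best of 17, 13); Player 2 gets 2.
- R → Player 1 plays T (best of 17, 2); Player 2 gets 4.
Player 2's induced payoffs are 8, 2, 4, so Player 2 commits to L. Subgame-perfect outcome: (B, L) with payoffs (20, 8).
Now find the simultaneous Nash equilibrium.
Player 1's best replies: L→B; C→T; R→T.
Player 2's best replies: T→R; B→C.
Only (T, R) has each player best-responding; Nash payoffs (17, 4).
Player 1 earns 20 sequentially versus 17 at the Nash outcome: better off.

better off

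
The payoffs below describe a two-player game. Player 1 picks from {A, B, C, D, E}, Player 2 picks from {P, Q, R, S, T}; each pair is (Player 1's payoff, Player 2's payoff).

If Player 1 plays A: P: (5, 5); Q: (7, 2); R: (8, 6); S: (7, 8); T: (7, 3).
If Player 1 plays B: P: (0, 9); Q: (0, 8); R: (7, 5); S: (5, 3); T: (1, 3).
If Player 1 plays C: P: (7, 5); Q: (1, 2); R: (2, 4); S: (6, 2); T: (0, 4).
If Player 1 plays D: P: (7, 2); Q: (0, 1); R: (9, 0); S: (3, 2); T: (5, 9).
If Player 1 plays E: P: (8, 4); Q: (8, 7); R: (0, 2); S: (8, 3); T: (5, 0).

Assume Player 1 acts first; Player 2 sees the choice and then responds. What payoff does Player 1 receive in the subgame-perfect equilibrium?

8

Player 2 best-responds to each possible Player 1 move:
- A: BR = S, leader payoff 7.
- B: BR = P, leader payoff 0.
- C: BR = P, leader payoff 7.
- D: BR = T, leader payoff 5.
- E: BR = Q, leader payoff 8.
Player 1's induced payoffs are 7, 0, 7, 5, 8, so Player 1 commits to E. Subgame-perfect outcome: (E, Q) with payoffs (8, 7).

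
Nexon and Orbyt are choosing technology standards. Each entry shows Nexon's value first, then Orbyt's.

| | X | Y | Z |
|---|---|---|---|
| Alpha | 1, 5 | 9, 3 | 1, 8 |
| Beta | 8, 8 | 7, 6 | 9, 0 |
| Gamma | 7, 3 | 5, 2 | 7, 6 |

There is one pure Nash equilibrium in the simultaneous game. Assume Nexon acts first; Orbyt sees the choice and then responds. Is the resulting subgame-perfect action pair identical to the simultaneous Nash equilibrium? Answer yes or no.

Orbyt best-responds to each possible Nexon move:
- Alpha → Orbyt plays Z (best of 5, 3, 8); Nexon gets 1.
- Beta → Orbyt plays X (best of 8, 6, 0); Nexon gets 8.
- Gamma → Orbyt plays Z (best of 3, 2, 6); Nexon gets 7.
Nexon's induced payoffs are 1, 8, 7, so Nexon commits to Beta. Subgame-perfect outcome: (Beta, X) with payoffs (8, 8).
For the simultaneous game, intersect best replies.
Nexon's best replies: X→Beta; Y→Alpha; Z→Beta.
Orbyt's best replies: Alpha→Z; Beta→X; Gamma→Z.
The unique mutual best reply is (Beta, X), giving (8, 8).
Sequential outcome (Beta, X) coincides with the Nash profile (Beta, X).

yes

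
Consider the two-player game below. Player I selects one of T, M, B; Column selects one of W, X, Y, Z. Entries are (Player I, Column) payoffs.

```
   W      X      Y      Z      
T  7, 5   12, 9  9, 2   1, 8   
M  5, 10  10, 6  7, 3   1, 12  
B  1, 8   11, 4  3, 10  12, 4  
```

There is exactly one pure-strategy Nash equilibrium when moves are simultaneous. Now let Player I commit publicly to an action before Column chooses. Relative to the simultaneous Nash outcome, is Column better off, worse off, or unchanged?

unchanged

Solve by backward induction (Player I leads).
- T → Column plays X (best of 5, 9, 2, 8); Player I gets 12.
- M → Column plays Z (best of 10, 6, 3, 12); Player I gets 1.
- B → Column plays Y (best of 8, 4, 10, 4); Player I gets 3.
Player I's induced payoffs are 12, 1, 3, so Player I commits to T. Subgame-perfect outcome: (T, X) with payoffs (12, 9).
Now find the simultaneous Nash equilibrium.
Player I's best replies: W→T; X→T; Y→T; Z→B.
Column's best replies: T→X; M→Z; B→Y.
Only (T, X) has each player best-responding; Nash payoffs (12, 9).
Column earns 9 sequentially versus 9 at the Nash outcome: unchanged.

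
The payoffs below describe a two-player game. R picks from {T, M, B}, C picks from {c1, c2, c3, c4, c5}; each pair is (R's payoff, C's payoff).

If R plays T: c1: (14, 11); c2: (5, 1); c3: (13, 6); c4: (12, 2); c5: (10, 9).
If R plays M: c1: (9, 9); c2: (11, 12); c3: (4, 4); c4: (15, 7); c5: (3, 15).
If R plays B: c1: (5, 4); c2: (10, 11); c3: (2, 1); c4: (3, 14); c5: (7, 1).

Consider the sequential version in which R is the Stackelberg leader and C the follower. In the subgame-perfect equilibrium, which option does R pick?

Work backward from C's decision.
- T: BR = c1, leader payoff 14.
- M: BR = c5, leader payoff 3.
- B: BR = c4, leader payoff 3.
R's induced payoffs are 14, 3, 3, so R commits to T. Subgame-perfect outcome: (T, c1) with payoffs (14, 11).

T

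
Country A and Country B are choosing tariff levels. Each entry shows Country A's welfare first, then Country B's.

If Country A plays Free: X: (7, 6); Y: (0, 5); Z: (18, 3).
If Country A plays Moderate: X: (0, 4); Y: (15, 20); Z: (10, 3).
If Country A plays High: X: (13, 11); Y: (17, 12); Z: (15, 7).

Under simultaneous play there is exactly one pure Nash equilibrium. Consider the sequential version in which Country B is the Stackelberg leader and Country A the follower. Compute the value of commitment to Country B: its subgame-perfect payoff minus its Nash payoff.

0

Work backward from Country A's decision.
- X: Country A compares 7, 0, 13 and picks High; Country B would get 11.
- Y: Country A compares 0, 15, 17 and picks High; Country B would get 12.
- Z: Country A compares 18, 10, 15 and picks Free; Country B would get 3.
Maximizing over 11, 12, 3, Country B chooses Y. Subgame-perfect outcome: (High, Y) with payoffs (17, 12).
Now find the simultaneous Nash equilibrium.
Country A's best replies: X→High; Y→High; Z→Free.
Country B's best replies: Free→X; Moderate→Y; High→Y.
The unique mutual best reply is (High, Y), giving (17, 12).
Country B's commitment gain: 12 − 12 = 0.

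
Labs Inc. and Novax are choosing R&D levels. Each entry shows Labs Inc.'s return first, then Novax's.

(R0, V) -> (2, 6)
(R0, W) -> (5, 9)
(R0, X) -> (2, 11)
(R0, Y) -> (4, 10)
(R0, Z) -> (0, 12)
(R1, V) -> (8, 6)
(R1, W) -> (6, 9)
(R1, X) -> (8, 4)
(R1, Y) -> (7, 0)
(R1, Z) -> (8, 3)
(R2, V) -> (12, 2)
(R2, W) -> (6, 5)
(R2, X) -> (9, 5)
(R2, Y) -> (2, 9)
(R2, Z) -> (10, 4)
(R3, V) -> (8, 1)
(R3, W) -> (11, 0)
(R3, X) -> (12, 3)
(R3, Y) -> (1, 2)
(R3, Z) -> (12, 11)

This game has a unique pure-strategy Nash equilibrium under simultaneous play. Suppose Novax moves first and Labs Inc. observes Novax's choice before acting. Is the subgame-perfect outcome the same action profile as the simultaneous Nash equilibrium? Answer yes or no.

yes

Backward induction with Novax moving first.
- V: BR = R2, leader payoff 2.
- W: BR = R3, leader payoff 0.
- X: BR = R3, leader payoff 3.
- Y: BR = R1, leader payoff 0.
- Z: BR = R3, leader payoff 11.
Among 2, 0, 3, 0, 11, the best is 11 at Z. Subgame-perfect outcome: (R3, Z) with payoffs (12, 11).
For the simultaneous game, intersect best replies.
Labs Inc.'s best replies: V→R2; W→R3; X→R3; Y→R1; Z→R3.
Novax's best replies: R0→Z; R1→W; R2→Y; R3→Z.
Only (R3, Z) has each player best-responding; Nash payoffs (12, 11).
Sequential outcome (R3, Z) coincides with the Nash profile (R3, Z).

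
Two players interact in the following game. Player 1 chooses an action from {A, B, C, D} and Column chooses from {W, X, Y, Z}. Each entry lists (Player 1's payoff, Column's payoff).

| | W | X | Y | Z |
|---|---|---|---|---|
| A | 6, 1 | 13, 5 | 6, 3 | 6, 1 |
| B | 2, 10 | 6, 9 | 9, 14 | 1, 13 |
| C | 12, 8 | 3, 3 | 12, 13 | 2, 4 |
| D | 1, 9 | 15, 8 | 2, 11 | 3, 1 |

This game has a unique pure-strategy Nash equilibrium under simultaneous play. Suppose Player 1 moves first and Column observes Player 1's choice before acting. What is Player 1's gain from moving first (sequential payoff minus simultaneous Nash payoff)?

Solve by backward induction (Player 1 leads).
- A → Column plays X (best of 1, 5, 3, 1); Player 1 gets 13.
- B → Column plays Y (best of 10, 9, 14, 13); Player 1 gets 9.
- C → Column plays Y (best of 8, 3, 13, 4); Player 1 gets 12.
- D → Column plays Y (best of 9, 8, 11, 1); Player 1 gets 2.
Among 13, 9, 12, 2, the best is 13 at A. Subgame-perfect outcome: (A, X) with payoffs (13, 5).
Under simultaneous play:
Player 1's best replies: W→C; X→D; Y→C; Z→A.
Column's best replies: A→X; B→Y; C→Y; D→Y.
Only (C, Y) has each player best-responding; Nash payoffs (12, 13).
Player 1's commitment gain: 13 − 12 = 1.

1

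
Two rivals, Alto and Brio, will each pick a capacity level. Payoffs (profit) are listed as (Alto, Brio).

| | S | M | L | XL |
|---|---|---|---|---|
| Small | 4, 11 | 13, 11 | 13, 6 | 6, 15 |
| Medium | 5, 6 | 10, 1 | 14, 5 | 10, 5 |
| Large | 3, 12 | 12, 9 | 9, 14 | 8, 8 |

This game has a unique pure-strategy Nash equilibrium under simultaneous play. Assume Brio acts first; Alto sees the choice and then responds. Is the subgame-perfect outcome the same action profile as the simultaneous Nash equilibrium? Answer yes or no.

no

Backward induction with Brio moving first.
- S: Alto compares 4, 5, 3 and picks Medium; Brio would get 6.
- M: Alto compares 13, 10, 12 and picks Small; Brio would get 11.
- L: Alto compares 13, 14, 9 and picks Medium; Brio would get 5.
- XL: Alto compares 6, 10, 8 and picks Medium; Brio would get 5.
Among 6, 11, 5, 5, the best is 11 at M. Subgame-perfect outcome: (Small, M) with payoffs (13, 11).
Now find the simultaneous Nash equilibrium.
Alto's best replies: S→Medium; M→Small; L→Medium; XL→Medium.
Brio's best replies: Small→XL; Medium→S; Large→L.
Only (Medium, S) has each player best-responding; Nash payoffs (5, 6).
Sequential outcome (Small, M) differs from the Nash profile (Medium, S).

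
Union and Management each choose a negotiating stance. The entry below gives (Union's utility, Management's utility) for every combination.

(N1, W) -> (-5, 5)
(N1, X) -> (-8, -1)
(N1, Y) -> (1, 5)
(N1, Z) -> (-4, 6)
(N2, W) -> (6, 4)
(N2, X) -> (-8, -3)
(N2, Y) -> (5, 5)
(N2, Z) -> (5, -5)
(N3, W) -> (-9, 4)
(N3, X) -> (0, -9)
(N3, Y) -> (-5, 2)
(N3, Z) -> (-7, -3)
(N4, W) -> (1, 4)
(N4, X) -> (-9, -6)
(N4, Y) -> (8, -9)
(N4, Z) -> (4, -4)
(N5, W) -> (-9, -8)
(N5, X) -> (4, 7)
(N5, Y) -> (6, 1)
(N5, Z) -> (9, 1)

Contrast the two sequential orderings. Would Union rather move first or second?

If Union leads: Management's best replies are N1→Z, N2→Y, N3→W, N4→W, N5→X; Union's induced payoffs -4, 5, -9, 1, 4; outcome (N2, Y), payoffs (5, 5).
If Management leads: Union's best replies are W→N2, X→N5, Y→N4, Z→N5; Management's induced payoffs 4, 7, -9, 1; outcome (N5, X), payoffs (4, 7).
Union gets 5 moving first and 4 moving second, so Union prefers to move first.

first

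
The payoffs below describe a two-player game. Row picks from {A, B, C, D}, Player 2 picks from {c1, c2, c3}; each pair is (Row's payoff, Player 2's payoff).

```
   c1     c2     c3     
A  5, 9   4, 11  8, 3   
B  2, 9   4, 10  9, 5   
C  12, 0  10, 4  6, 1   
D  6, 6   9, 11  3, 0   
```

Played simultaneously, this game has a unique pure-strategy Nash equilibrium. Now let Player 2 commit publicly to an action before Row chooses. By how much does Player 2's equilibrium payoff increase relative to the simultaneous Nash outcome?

1

Backward induction with Player 2 moving first.
- c1: BR = C, leader payoff 0.
- c2: BR = C, leader payoff 4.
- c3: BR = B, leader payoff 5.
Maximizing over 0, 4, 5, Player 2 chooses c3. Subgame-perfect outcome: (B, c3) with payoffs (9, 5).
Under simultaneous play:
Row's best replies: c1→C; c2→C; c3→B.
Player 2's best replies: A→c2; B→c2; C→c2; D→c2.
The unique mutual best reply is (C, c2), giving (10, 4).
Player 2's commitment gain: 5 − 4 = 1.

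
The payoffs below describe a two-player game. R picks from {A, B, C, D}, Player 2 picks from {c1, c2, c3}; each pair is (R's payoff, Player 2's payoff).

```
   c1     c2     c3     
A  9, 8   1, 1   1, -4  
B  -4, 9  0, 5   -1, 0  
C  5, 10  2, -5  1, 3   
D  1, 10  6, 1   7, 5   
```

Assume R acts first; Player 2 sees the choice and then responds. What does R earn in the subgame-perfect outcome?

Work backward from Player 2's decision.
- A: BR = c1, leader payoff 9.
- B: BR = c1, leader payoff -4.
- C: BR = c1, leader payoff 5.
- D: BR = c1, leader payoff 1.
Maximizing over 9, -4, 5, 1, R chooses A. Subgame-perfect outcome: (A, c1) with payoffs (9, 8).

9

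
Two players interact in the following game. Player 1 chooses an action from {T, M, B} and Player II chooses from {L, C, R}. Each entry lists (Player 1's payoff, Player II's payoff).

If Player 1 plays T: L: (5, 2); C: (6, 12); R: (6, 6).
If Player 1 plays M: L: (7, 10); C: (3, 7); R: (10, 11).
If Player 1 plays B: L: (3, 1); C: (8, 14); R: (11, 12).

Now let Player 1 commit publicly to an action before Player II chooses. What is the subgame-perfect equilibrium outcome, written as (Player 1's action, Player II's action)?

(M, R)

Backward induction with Player 1 moving first.
- T → Player II plays C (best of 2, 12, 6); Player 1 gets 6.
- M → Player II plays R (best of 10, 7, 11); Player 1 gets 10.
- B → Player II plays C (best of 1, 14, 12); Player 1 gets 8.
Maximizing over 6, 10, 8, Player 1 chooses M. Subgame-perfect outcome: (M, R) with payoffs (10, 11).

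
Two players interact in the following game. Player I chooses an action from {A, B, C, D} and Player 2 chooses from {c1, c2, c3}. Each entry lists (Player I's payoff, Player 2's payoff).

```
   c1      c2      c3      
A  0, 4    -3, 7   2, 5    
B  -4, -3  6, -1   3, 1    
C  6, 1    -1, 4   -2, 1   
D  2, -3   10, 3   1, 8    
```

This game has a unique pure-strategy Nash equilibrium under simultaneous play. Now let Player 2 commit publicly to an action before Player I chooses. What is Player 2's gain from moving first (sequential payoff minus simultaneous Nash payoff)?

2

Work backward from Player I's decision.
- c1 → Player I plays C (best of 0, -4, 6, 2); Player 2 gets 1.
- c2 → Player I plays D (best of -3, 6, -1, 10); Player 2 gets 3.
- c3 → Player I plays B (best of 2, 3, -2, 1); Player 2 gets 1.
Among 1, 3, 1, the best is 3 at c2. Subgame-perfect outcome: (D, c2) with payoffs (10, 3).
Under simultaneous play:
Player I's best replies: c1→C; c2→D; c3→B.
Player 2's best replies: A→c2; B→c3; C→c2; D→c3.
Only (B, c3) has each player best-responding; Nash payoffs (3, 1).
Player 2's commitment gain: 3 − 1 = 2.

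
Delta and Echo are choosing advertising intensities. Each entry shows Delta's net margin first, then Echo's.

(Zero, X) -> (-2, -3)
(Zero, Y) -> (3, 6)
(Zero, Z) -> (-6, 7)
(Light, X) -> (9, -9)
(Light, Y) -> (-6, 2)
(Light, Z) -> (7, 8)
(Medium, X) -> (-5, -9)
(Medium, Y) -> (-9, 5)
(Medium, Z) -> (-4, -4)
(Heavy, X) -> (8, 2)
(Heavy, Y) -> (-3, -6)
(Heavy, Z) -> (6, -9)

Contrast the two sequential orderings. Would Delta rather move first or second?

If Delta leads: Echo's best replies are Zero→Z, Light→Z, Medium→Y, Heavy→X; Delta's induced payoffs -6, 7, -9, 8; outcome (Heavy, X), payoffs (8, 2).
If Echo leads: Delta's best replies are X→Light, Y→Zero, Z→Light; Echo's induced payoffs -9, 6, 8; outcome (Light, Z), payoffs (7, 8).
Delta gets 8 moving first and 7 moving second, so Delta prefers to move first.

first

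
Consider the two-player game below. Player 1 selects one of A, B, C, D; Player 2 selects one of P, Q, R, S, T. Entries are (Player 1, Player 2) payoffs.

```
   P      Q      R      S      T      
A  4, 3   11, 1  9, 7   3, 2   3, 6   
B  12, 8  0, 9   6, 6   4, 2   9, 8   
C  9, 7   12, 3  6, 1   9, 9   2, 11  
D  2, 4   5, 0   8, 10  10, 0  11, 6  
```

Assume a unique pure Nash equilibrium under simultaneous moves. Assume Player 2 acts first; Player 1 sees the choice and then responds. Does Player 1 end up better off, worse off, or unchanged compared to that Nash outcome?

better off

Solve by backward induction (Player 2 leads).
- P: Player 1 compares 4, 12, 9, 2 and picks B; Player 2 would get 8.
- Q: Player 1 compares 11, 0, 12, 5 and picks C; Player 2 would get 3.
- R: Player 1 compares 9, 6, 6, 8 and picks A; Player 2 would get 7.
- S: Player 1 compares 3, 4, 9, 10 and picks D; Player 2 would get 0.
- T: Player 1 compares 3, 9, 2, 11 and picks D; Player 2 would get 6.
Among 8, 3, 7, 0, 6, the best is 8 at P. Subgame-perfect outcome: (B, P) with payoffs (12, 8).
For the simultaneous game, intersect best replies.
Player 1's best replies: P→B; Q→C; R→A; S→D; T→D.
Player 2's best replies: A→R; B→Q; C→T; D→R.
Only (A, R) has each player best-responding; Nash payoffs (9, 7).
Player 1 earns 12 sequentially versus 9 at the Nash outcome: better off.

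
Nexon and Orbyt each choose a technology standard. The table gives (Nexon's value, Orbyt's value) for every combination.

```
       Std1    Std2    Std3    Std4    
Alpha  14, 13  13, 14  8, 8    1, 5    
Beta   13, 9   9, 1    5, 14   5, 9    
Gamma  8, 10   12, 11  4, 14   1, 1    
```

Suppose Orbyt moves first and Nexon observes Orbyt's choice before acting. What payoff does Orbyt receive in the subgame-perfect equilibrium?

14

Nexon best-responds to each possible Orbyt move:
- Std1: BR = Alpha, leader payoff 13.
- Std2: BR = Alpha, leader payoff 14.
- Std3: BR = Alpha, leader payoff 8.
- Std4: BR = Beta, leader payoff 9.
Orbyt's induced payoffs are 13, 14, 8, 9, so Orbyt commits to Std2. Subgame-perfect outcome: (Alpha, Std2) with payoffs (13, 14).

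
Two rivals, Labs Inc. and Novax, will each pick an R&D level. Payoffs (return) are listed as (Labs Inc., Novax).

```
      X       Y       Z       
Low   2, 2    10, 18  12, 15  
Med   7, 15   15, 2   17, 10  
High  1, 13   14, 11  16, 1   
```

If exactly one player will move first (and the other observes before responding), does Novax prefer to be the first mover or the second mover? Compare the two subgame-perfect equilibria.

second

If Labs Inc. leads: Novax's best replies are Low→Y, Med→X, High→X; Labs Inc.'s induced payoffs 10, 7, 1; outcome (Low, Y), payoffs (10, 18).
If Novax leads: Labs Inc.'s best replies are X→Med, Y→Med, Z→Med; Novax's induced payoffs 15, 2, 10; outcome (Med, X), payoffs (7, 15).
Novax gets 15 moving first and 18 moving second, so Novax prefers to move second.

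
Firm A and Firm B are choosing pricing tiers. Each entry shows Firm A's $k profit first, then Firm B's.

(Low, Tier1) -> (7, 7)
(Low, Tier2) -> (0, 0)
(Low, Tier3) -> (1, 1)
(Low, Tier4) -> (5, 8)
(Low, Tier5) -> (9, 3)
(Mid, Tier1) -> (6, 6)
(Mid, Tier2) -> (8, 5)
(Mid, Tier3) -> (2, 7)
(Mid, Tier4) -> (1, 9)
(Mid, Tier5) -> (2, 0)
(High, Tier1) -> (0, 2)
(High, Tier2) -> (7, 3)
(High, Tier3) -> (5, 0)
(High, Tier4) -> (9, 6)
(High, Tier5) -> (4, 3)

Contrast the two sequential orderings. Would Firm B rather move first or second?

If Firm A leads: Firm B's best replies are Low→Tier4, Mid→Tier4, High→Tier4; Firm A's induced payoffs 5, 1, 9; outcome (High, Tier4), payoffs (9, 6).
If Firm B leads: Firm A's best replies are Tier1→Low, Tier2→Mid, Tier3→High, Tier4→High, Tier5→Low; Firm B's induced payoffs 7, 5, 0, 6, 3; outcome (Low, Tier1), payoffs (7, 7).
Firm B gets 7 moving first and 6 moving second, so Firm B prefers to move first.

first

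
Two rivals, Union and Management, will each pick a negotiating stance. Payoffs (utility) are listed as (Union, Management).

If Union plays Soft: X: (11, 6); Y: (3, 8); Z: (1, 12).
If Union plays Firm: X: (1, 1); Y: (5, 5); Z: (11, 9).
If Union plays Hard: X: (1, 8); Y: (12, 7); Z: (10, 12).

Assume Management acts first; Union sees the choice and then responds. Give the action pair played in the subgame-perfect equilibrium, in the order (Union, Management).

(Firm, Z)

Work backward from Union's decision.
- X → Union plays Soft (best of 11, 1, 1); Management gets 6.
- Y → Union plays Hard (best of 3, 5, 12); Management gets 7.
- Z → Union plays Firm (best of 1, 11, 10); Management gets 9.
Among 6, 7, 9, the best is 9 at Z. Subgame-perfect outcome: (Firm, Z) with payoffs (11, 9).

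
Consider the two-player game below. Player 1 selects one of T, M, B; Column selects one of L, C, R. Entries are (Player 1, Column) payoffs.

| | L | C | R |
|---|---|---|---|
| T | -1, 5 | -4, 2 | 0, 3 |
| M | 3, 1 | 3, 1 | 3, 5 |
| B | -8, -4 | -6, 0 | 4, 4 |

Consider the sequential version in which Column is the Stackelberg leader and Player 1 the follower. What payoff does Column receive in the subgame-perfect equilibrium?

Player 1 best-responds to each possible Column move:
- L: Player 1 compares -1, 3, -8 and picks M; Column would get 1.
- C: Player 1 compares -4, 3, -6 and picks M; Column would get 1.
- R: Player 1 compares 0, 3, 4 and picks B; Column would get 4.
Maximizing over 1, 1, 4, Column chooses R. Subgame-perfect outcome: (B, R) with payoffs (4, 4).

4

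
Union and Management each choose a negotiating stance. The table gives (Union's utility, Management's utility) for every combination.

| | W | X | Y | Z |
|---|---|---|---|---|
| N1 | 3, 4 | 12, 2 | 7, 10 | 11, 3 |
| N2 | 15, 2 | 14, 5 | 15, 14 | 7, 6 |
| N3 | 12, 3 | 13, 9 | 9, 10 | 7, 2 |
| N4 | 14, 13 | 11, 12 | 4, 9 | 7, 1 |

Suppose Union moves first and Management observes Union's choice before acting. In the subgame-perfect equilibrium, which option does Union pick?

N2

Work backward from Management's decision.
- N1: BR = Y, leader payoff 7.
- N2: BR = Y, leader payoff 15.
- N3: BR = Y, leader payoff 9.
- N4: BR = W, leader payoff 14.
Union's induced payoffs are 7, 15, 9, 14, so Union commits to N2. Subgame-perfect outcome: (N2, Y) with payoffs (15, 14).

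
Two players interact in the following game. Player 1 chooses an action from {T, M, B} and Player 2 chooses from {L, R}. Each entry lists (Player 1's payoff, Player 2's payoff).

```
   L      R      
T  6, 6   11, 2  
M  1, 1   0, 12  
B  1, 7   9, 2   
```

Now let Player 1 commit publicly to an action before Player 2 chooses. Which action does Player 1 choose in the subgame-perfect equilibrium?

Player 2 best-responds to each possible Player 1 move:
- T: BR = L, leader payoff 6.
- M: BR = R, leader payoff 0.
- B: BR = L, leader payoff 1.
Among 6, 0, 1, the best is 6 at T. Subgame-perfect outcome: (T, L) with payoffs (6, 6).

T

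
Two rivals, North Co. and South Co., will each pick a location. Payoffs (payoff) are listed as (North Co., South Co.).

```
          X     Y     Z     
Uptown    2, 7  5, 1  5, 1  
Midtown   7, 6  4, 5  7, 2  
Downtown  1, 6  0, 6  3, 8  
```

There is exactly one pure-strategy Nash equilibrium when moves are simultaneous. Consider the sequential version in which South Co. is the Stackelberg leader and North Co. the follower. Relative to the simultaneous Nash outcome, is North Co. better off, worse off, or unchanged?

Work backward from North Co.'s decision.
- X → North Co. plays Midtown (best of 2, 7, 1); South Co. gets 6.
- Y → North Co. plays Uptown (best of 5, 4, 0); South Co. gets 1.
- Z → North Co. plays Midtown (best of 5, 7, 3); South Co. gets 2.
Among 6, 1, 2, the best is 6 at X. Subgame-perfect outcome: (Midtown, X) with payoffs (7, 6).
For the simultaneous game, intersect best replies.
North Co.'s best replies: X→Midtown; Y→Uptown; Z→Midtown.
South Co.'s best replies: Uptown→X; Midtown→X; Downtown→Z.
The unique mutual best reply is (Midtown, X), giving (7, 6).
North Co. earns 7 sequentially versus 7 at the Nash outcome: unchanged.

unchanged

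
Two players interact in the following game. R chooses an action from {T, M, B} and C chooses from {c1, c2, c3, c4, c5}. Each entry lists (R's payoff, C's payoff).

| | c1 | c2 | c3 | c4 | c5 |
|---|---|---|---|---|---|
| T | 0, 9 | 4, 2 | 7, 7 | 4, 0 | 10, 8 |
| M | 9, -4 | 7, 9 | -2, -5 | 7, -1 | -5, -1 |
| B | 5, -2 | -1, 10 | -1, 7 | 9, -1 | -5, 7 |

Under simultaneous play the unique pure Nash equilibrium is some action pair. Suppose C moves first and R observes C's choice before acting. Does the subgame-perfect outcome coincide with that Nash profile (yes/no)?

Work backward from R's decision.
- c1: R compares 0, 9, 5 and picks M; C would get -4.
- c2: R compares 4, 7, -1 and picks M; C would get 9.
- c3: R compares 7, -2, -1 and picks T; C would get 7.
- c4: R compares 4, 7, 9 and picks B; C would get -1.
- c5: R compares 10, -5, -5 and picks T; C would get 8.
Among -4, 9, 7, -1, 8, the best is 9 at c2. Subgame-perfect outcome: (M, c2) with payoffs (7, 9).
For the simultaneous game, intersect best replies.
R's best replies: c1→M; c2→M; c3→T; c4→B; c5→T.
C's best replies: T→c1; M→c2; B→c2.
The unique mutual best reply is (M, c2), giving (7, 9).
Sequential outcome (M, c2) coincides with the Nash profile (M, c2).

yes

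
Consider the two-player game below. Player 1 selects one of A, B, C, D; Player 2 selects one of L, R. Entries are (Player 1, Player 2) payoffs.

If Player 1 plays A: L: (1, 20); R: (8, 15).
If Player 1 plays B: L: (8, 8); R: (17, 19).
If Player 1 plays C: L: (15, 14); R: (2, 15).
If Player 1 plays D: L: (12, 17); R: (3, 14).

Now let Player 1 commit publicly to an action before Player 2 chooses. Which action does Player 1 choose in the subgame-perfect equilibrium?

B

Player 2 best-responds to each possible Player 1 move:
- A: Player 2 compares 20, 15 and picks L; Player 1 would get 1.
- B: Player 2 compares 8, 19 and picks R; Player 1 would get 17.
- C: Player 2 compares 14, 15 and picks R; Player 1 would get 2.
- D: Player 2 compares 17, 14 and picks L; Player 1 would get 12.
Among 1, 17, 2, 12, the best is 17 at B. Subgame-perfect outcome: (B, R) with payoffs (17, 19).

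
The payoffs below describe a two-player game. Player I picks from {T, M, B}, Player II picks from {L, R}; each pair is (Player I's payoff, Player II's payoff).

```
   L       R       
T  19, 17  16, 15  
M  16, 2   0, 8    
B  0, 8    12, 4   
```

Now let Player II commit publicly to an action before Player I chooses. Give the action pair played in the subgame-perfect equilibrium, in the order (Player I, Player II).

(T, L)

Work backward from Player I's decision.
- L: BR = T, leader payoff 17.
- R: BR = T, leader payoff 15.
Player II's induced payoffs are 17, 15, so Player II commits to L. Subgame-perfect outcome: (T, L) with payoffs (19, 17).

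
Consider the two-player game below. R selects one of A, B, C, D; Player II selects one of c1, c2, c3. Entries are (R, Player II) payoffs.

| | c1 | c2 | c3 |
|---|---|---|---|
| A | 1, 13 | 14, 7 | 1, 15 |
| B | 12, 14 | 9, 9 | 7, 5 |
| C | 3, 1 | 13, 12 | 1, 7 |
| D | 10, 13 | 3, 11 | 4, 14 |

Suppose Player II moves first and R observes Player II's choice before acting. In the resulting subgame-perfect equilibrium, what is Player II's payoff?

14

Solve by backward induction (Player II leads).
- c1: BR = B, leader payoff 14.
- c2: BR = A, leader payoff 7.
- c3: BR = B, leader payoff 5.
Player II's induced payoffs are 14, 7, 5, so Player II commits to c1. Subgame-perfect outcome: (B, c1) with payoffs (12, 14).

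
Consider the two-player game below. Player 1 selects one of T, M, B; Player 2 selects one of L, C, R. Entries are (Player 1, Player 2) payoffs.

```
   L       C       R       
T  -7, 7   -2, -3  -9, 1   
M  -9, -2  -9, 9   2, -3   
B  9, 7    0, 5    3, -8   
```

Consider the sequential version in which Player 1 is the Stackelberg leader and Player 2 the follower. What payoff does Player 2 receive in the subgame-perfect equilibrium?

7

Solve by backward induction (Player 1 leads).
- T: BR = L, leader payoff -7.
- M: BR = C, leader payoff -9.
- B: BR = L, leader payoff 9.
Player 1's induced payoffs are -7, -9, 9, so Player 1 commits to B. Subgame-perfect outcome: (B, L) with payoffs (9, 7).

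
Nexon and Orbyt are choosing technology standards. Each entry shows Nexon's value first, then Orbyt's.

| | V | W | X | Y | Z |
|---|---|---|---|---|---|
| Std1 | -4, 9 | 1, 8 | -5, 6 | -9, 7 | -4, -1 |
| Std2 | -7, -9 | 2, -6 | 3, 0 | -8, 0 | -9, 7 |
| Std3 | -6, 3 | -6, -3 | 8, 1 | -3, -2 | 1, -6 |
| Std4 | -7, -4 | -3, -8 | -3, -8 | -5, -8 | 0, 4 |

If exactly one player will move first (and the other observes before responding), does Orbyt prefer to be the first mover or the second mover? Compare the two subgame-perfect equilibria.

If Nexon leads: Orbyt's best replies are Std1→V, Std2→Z, Std3→V, Std4→Z; Nexon's induced payoffs -4, -9, -6, 0; outcome (Std4, Z), payoffs (0, 4).
If Orbyt leads: Nexon's best replies are V→Std1, W→Std2, X→Std3, Y→Std3, Z→Std3; Orbyt's induced payoffs 9, -6, 1, -2, -6; outcome (Std1, V), payoffs (-4, 9).
Orbyt gets 9 moving first and 4 moving second, so Orbyt prefers to move first.

first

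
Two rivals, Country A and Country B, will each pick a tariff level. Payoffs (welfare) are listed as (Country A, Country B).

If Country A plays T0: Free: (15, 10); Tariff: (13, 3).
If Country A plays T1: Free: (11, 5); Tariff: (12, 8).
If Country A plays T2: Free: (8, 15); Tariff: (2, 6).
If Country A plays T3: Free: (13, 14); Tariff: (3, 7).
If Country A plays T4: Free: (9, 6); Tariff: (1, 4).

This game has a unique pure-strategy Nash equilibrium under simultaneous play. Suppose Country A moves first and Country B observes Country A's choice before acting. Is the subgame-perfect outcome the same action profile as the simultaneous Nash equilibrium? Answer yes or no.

Solve by backward induction (Country A leads).
- T0: BR = Free, leader payoff 15.
- T1: BR = Tariff, leader payoff 12.
- T2: BR = Free, leader payoff 8.
- T3: BR = Free, leader payoff 13.
- T4: BR = Free, leader payoff 9.
Country A's induced payoffs are 15, 12, 8, 13, 9, so Country A commits to T0. Subgame-perfect outcome: (T0, Free) with payoffs (15, 10).
Now find the simultaneous Nash equilibrium.
Country A's best replies: Free→T0; Tariff→T0.
Country B's best replies: T0→Free; T1→Tariff; T2→Free; T3→Free; T4→Free.
The unique mutual best reply is (T0, Free), giving (15, 10).
Sequential outcome (T0, Free) coincides with the Nash profile (T0, Free).

yes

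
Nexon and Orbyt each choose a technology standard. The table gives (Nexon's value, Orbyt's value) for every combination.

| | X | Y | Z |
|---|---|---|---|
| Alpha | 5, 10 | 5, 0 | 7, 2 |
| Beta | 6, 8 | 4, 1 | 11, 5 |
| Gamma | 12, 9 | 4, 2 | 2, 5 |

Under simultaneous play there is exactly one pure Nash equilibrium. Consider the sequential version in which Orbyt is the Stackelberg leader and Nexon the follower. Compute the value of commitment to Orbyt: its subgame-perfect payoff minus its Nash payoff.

0

Backward induction with Orbyt moving first.
- X → Nexon plays Gamma (best of 5, 6, 12); Orbyt gets 9.
- Y → Nexon plays Alpha (best of 5, 4, 4); Orbyt gets 0.
- Z → Nexon plays Beta (best of 7, 11, 2); Orbyt gets 5.
Among 9, 0, 5, the best is 9 at X. Subgame-perfect outcome: (Gamma, X) with payoffs (12, 9).
For the simultaneous game, intersect best replies.
Nexon's best replies: X→Gamma; Y→Alpha; Z→Beta.
Orbyt's best replies: Alpha→X; Beta→X; Gamma→X.
The unique mutual best reply is (Gamma, X), giving (12, 9).
Orbyt's commitment gain: 9 − 9 = 0.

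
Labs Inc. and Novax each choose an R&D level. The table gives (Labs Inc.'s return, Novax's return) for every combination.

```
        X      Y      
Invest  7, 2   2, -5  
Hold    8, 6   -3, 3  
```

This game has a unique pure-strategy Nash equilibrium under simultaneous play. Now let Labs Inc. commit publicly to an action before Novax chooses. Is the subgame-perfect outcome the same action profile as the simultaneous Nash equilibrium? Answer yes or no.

Work backward from Novax's decision.
- Invest: BR = X, leader payoff 7.
- Hold: BR = X, leader payoff 8.
Maximizing over 7, 8, Labs Inc. chooses Hold. Subgame-perfect outcome: (Hold, X) with payoffs (8, 6).
For the simultaneous game, intersect best replies.
Labs Inc.'s best replies: X→Hold; Y→Invest.
Novax's best replies: Invest→X; Hold→X.
Only (Hold, X) has each player best-responding; Nash payoffs (8, 6).
Sequential outcome (Hold, X) coincides with the Nash profile (Hold, X).

yes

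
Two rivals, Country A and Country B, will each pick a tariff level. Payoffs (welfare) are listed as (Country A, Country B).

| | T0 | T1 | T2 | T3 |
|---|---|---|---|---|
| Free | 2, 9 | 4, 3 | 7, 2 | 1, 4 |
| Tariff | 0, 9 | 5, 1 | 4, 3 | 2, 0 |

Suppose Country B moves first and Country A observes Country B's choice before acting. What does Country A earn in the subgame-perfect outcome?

Solve by backward induction (Country B leads).
- T0 → Country A plays Free (best of 2, 0); Country B gets 9.
- T1 → Country A plays Tariff (best of 4, 5); Country B gets 1.
- T2 → Country A plays Free (best of 7, 4); Country B gets 2.
- T3 → Country A plays Tariff (best of 1, 2); Country B gets 0.
Country B's induced payoffs are 9, 1, 2, 0, so Country B commits to T0. Subgame-perfect outcome: (Free, T0) with payoffs (2, 9).

2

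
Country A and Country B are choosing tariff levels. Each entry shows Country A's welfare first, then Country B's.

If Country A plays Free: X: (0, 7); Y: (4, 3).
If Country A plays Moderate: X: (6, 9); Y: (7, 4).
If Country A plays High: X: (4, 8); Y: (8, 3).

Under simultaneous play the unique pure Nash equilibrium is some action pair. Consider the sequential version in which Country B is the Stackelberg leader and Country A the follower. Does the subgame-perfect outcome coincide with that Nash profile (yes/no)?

Backward induction with Country B moving first.
- X → Country A plays Moderate (best of 0, 6, 4); Country B gets 9.
- Y → Country A plays High (best of 4, 7, 8); Country B gets 3.
Country B's induced payoffs are 9, 3, so Country B commits to X. Subgame-perfect outcome: (Moderate, X) with payoffs (6, 9).
Now find the simultaneous Nash equilibrium.
Country A's best replies: X→Moderate; Y→High.
Country B's best replies: Free→X; Moderate→X; High→X.
Only (Moderate, X) has each player best-responding; Nash payoffs (6, 9).
Sequential outcome (Moderate, X) coincides with the Nash profile (Moderate, X).

yes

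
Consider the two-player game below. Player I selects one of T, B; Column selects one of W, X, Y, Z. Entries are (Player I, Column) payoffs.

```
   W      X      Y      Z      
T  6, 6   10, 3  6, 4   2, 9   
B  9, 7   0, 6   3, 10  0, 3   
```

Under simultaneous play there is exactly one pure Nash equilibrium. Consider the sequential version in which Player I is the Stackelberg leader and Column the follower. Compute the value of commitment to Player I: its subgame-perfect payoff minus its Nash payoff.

1

Backward induction with Player I moving first.
- T: BR = Z, leader payoff 2.
- B: BR = Y, leader payoff 3.
Player I's induced payoffs are 2, 3, so Player I commits to B. Subgame-perfect outcome: (B, Y) with payoffs (3, 10).
For the simultaneous game, intersect best replies.
Player I's best replies: W→B; X→T; Y→T; Z→T.
Column's best replies: T→Z; B→Y.
Only (T, Z) has each player best-responding; Nash payoffs (2, 9).
Player I's commitment gain: 3 − 2 = 1.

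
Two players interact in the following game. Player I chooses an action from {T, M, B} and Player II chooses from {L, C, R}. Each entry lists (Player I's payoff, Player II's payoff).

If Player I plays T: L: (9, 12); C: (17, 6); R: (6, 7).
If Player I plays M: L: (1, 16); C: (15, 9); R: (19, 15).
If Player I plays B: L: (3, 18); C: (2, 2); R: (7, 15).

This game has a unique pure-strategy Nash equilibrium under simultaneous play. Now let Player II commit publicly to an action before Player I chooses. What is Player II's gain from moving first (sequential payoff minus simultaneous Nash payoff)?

3

Work backward from Player I's decision.
- L → Player I plays T (best of 9, 1, 3); Player II gets 12.
- C → Player I plays T (best of 17, 15, 2); Player II gets 6.
- R → Player I plays M (best of 6, 19, 7); Player II gets 15.
Player II's induced payoffs are 12, 6, 15, so Player II commits to R. Subgame-perfect outcome: (M, R) with payoffs (19, 15).
Under simultaneous play:
Player I's best replies: L→T; C→T; R→M.
Player II's best replies: T→L; M→L; B→L.
The unique mutual best reply is (T, L), giving (9, 12).
Player II's commitment gain: 15 − 12 = 3.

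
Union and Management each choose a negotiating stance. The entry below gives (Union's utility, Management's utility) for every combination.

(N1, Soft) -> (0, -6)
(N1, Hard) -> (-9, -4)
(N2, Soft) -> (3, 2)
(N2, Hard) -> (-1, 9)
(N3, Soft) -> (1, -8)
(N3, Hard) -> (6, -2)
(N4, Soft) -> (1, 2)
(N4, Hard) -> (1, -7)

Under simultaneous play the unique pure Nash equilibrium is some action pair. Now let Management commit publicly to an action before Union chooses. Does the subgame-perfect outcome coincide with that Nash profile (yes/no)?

no

Solve by backward induction (Management leads).
- Soft → Union plays N2 (best of 0, 3, 1, 1); Management gets 2.
- Hard → Union plays N3 (best of -9, -1, 6, 1); Management gets -2.
Management's induced payoffs are 2, -2, so Management commits to Soft. Subgame-perfect outcome: (N2, Soft) with payoffs (3, 2).
Under simultaneous play:
Union's best replies: Soft→N2; Hard→N3.
Management's best replies: N1→Hard; N2→Hard; N3→Hard; N4→Soft.
The unique mutual best reply is (N3, Hard), giving (6, -2).
Sequential outcome (N2, Soft) differs from the Nash profile (N3, Hard).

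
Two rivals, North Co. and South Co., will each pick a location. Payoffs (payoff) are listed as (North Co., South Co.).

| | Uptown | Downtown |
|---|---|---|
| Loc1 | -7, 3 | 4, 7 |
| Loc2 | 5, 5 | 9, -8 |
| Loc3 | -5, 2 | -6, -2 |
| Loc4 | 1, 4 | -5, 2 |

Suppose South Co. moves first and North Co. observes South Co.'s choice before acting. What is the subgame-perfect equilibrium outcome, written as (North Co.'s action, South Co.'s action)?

Work backward from North Co.'s decision.
- Uptown: BR = Loc2, leader payoff 5.
- Downtown: BR = Loc2, leader payoff -8.
Maximizing over 5, -8, South Co. chooses Uptown. Subgame-perfect outcome: (Loc2, Uptown) with payoffs (5, 5).

(Loc2, Uptown)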